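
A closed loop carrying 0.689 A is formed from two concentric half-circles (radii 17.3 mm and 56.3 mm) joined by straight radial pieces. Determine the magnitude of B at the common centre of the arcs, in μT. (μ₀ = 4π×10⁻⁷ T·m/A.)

The radial connectors point toward the centre, so dl × r̂ = 0 and they contribute nothing.
Each semicircle gives μ₀I/(4R): inner arc 1.25×10⁻⁵ T, outer arc 3.84×10⁻⁶ T.
The two arcs carry current in opposite angular senses, so their fields oppose: B = |1.25×10⁻⁵ − 3.84×10⁻⁶| = 8.67×10⁻⁶ T.

B ≈ 8.67 μT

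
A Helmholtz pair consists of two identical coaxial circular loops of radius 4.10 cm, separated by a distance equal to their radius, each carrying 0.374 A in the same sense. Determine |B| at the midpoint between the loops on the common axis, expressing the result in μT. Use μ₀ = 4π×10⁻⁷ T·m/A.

Each loop contributes B = μ₀IR²/[2(R²+z²)^(3/2)] on the axis, with z measured from that loop.
Loop 1 (z = 0.0205 m): B₁ = 4.10×10⁻⁶ T. Loop 2 (z = 0.0205 m): B₂ = 4.10×10⁻⁶ T.
The fields add: B = B₁ + B₂ = 8.20×10⁻⁶ T.

B ≈ 8.20 μT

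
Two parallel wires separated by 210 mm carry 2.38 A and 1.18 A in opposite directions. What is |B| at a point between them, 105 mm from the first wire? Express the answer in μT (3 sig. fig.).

B ≈ 6.78 μT

Each long wire gives B = μ₀I/(2πd). Distances are d₁ = 0.105 m and d₂ = 0.105 m.
B₁ = 4.53×10⁻⁶ T, B₂ = 2.25×10⁻⁶ T.
Between antiparallel currents both contributions point the same way, so they add. B = B₁ + B₂ = 4.53×10⁻⁶ + 2.25×10⁻⁶ = 6.78×10⁻⁶ T.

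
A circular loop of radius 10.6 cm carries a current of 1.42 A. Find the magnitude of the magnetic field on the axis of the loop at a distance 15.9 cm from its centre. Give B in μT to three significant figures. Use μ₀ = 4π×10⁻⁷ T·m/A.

B ≈ 1.44 μT

On the axis of a circular loop, B = μ₀IR² / [2(R²+z²)^(3/2)].
R² + z² = (0.106)² + (0.159)² = 0.03652 m², and (R²+z²)^(3/2) = 6.98×10⁻³ m³.
B = (4π×10⁻⁷ × 1.42 × 0.01124) / (2 × 6.98×10⁻³) = 1.44×10⁻⁶ T.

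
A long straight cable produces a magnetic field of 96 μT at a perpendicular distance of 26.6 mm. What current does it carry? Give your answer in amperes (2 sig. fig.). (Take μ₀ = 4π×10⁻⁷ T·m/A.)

For a long straight wire B = μ₀I/(2πd), so I = 2πdB/μ₀.
I = 2π × 0.0266 × 9.60×10⁻⁵ / (4π×10⁻⁷) = 12.8 A.

I ≈ 13 A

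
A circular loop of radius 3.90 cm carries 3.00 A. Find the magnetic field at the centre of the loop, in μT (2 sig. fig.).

At the centre of a circular loop the Biot–Savart law gives B = μ₀I/(2R).
B = (4π×10⁻⁷ × 3.00) / (2 × 0.039) = 4.83×10⁻⁵ T.

B ≈ 48 μT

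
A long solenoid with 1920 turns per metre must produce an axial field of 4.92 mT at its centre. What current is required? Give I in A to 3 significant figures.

Inside a long solenoid B = μ₀nI with n = 1920 m⁻¹, so I = B/(μ₀n).
I = 4.92×10⁻³ / (4π×10⁻⁷ × 1920) = 2.04 A.

I ≈ 2.04 A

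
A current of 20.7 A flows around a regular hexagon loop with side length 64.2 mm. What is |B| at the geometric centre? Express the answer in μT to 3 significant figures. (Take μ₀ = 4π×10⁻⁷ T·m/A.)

Each side is a finite straight segment at perpendicular distance d = a/(2 tan(π/6)) = 0.0556 m from the centre, with end-angles ±π/6.
One side contributes B₁ = (μ₀I/4πd)·2 sin(π/6) = 3.72×10⁻⁵ T.
All 6 sides add in the same direction: B = 6 × 3.72×10⁻⁵ = 2.23×10⁻⁴ T.

B ≈ 223 μT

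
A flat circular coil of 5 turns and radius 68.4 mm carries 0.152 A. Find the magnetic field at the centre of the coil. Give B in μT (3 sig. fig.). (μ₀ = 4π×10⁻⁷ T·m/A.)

B ≈ 6.98 μT

For an N-turn flat coil, B = Nμ₀I/(2R) with R = 0.0684 m.
B = 5 × 1.40×10⁻⁶ T = 6.98×10⁻⁶ T.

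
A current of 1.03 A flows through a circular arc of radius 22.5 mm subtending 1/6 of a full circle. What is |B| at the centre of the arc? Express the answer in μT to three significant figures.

The Biot–Savart field of a circular arc at its centre is B = μ₀Iφ/(4πR), with φ = 1.047 rad.
B = (4π×10⁻⁷ × 1.03 × 1.047) / (4π × 0.0225) = 4.79×10⁻⁶ T.

B ≈ 4.79 μT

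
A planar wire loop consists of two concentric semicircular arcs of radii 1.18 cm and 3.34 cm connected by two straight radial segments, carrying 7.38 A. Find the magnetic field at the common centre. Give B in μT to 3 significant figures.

B ≈ 127 μT

The radial connectors point toward the centre, so dl × r̂ = 0 and they contribute nothing.
Each semicircle gives μ₀I/(4R): inner arc 1.96×10⁻⁴ T, outer arc 6.94×10⁻⁵ T.
The two arcs carry current in opposite angular senses, so their fields oppose: B = |1.96×10⁻⁴ − 6.94×10⁻⁵| = 1.27×10⁻⁴ T.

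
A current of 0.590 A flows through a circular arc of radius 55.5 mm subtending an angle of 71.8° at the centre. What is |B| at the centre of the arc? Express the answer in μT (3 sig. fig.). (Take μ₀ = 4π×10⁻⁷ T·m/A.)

B ≈ 1.33 μT

The Biot–Savart field of a circular arc at its centre is B = μ₀Iφ/(4πR), with φ = 1.253 rad.
B = (4π×10⁻⁷ × 0.590 × 1.253) / (4π × 0.0555) = 1.33×10⁻⁶ T.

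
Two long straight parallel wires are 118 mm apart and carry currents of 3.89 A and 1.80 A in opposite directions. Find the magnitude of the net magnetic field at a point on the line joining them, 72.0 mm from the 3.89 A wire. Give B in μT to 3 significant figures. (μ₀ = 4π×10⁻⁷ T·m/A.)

B ≈ 18.6 μT

Each long wire gives B = μ₀I/(2πd). Distances are d₁ = 0.072 m and d₂ = 0.046 m.
B₁ = 1.08×10⁻⁵ T, B₂ = 7.83×10⁻⁶ T.
Between antiparallel currents both contributions point the same way, so they add. B = B₁ + B₂ = 1.08×10⁻⁵ + 7.83×10⁻⁶ = 1.86×10⁻⁵ T.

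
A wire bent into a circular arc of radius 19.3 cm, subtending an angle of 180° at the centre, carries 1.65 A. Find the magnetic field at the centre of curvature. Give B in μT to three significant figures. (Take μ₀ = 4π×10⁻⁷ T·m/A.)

B ≈ 2.69 μT

The Biot–Savart field of a circular arc at its centre is B = μ₀Iφ/(4πR), with φ = 3.142 rad.
B = (4π×10⁻⁷ × 1.65 × 3.142) / (4π × 0.193) = 2.69×10⁻⁶ T.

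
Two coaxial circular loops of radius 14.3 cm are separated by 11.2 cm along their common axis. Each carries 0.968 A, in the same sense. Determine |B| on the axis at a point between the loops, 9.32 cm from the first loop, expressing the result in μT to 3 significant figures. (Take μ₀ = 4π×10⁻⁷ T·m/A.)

B ≈ 6.65 μT

Each loop contributes B = μ₀IR²/[2(R²+z²)^(3/2)] on the axis, with z measured from that loop.
Loop 1 (z = 0.0932 m): B₁ = 2.50×10⁻⁶ T. Loop 2 (z = 0.0188 m): B₂ = 4.15×10⁻⁶ T.
The fields add: B = B₁ + B₂ = 6.65×10⁻⁶ T.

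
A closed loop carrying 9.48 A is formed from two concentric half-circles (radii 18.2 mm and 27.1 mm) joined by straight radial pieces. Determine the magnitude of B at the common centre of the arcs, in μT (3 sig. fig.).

B ≈ 53.7 μT

The radial connectors point toward the centre, so dl × r̂ = 0 and they contribute nothing.
Each semicircle gives μ₀I/(4R): inner arc 1.64×10⁻⁴ T, outer arc 1.10×10⁻⁴ T.
The two arcs carry current in opposite angular senses, so their fields oppose: B = |1.64×10⁻⁴ − 1.10×10⁻⁴| = 5.37×10⁻⁵ T.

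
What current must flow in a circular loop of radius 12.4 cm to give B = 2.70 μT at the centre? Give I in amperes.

At the centre of a circular loop B = μ₀I/(2R), so I = 2RB/μ₀.
With R = 0.124 m, I = 2 × 0.124 × 2.70×10⁻⁶ / (4π×10⁻⁷) = 0.533 A.

I ≈ 0.533 A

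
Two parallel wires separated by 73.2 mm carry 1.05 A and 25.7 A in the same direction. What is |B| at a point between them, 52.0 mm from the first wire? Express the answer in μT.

Each long wire gives B = μ₀I/(2πd). Distances are d₁ = 0.052 m and d₂ = 0.0212 m.
B₁ = 4.04×10⁻⁶ T, B₂ = 2.42×10⁻⁴ T.
Between parallel currents the two contributions point in opposite directions, so they subtract. B = |B₁ − B₂| = |4.04×10⁻⁶ − 2.42×10⁻⁴| = 2.38×10⁻⁴ T.

B ≈ 238 μT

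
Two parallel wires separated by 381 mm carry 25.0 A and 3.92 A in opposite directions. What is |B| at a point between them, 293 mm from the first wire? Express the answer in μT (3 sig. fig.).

Each long wire gives B = μ₀I/(2πd). Distances are d₁ = 0.293 m and d₂ = 0.088 m.
B₁ = 1.71×10⁻⁵ T, B₂ = 8.91×10⁻⁶ T.
Between antiparallel currents both contributions point the same way, so they add. B = B₁ + B₂ = 1.71×10⁻⁵ + 8.91×10⁻⁶ = 2.60×10⁻⁵ T.

B ≈ 26.0 μT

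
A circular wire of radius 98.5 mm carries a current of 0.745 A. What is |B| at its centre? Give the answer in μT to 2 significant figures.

B ≈ 4.8 μT

At the centre of a circular loop the Biot–Savart law gives B = μ₀I/(2R).
B = (4π×10⁻⁷ × 0.745) / (2 × 0.0985) = 4.75×10⁻⁶ T.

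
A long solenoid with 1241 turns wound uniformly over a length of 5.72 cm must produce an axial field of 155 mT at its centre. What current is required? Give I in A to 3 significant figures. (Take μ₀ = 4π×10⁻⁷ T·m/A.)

I ≈ 5.69 A

Inside a long solenoid B = μ₀nI with n = 2.170×10⁴ m⁻¹, so I = B/(μ₀n).
I = 0.155 / (4π×10⁻⁷ × 2.170×10⁴) = 5.69 A.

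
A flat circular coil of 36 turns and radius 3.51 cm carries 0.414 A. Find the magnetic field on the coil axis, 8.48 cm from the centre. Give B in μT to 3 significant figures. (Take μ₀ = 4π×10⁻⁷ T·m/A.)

For an N-turn flat coil, B = Nμ₀IR²/[2(R²+z²)^(3/2)] with R = 0.0351 m, z = 0.0848 m.
B = 36 × 4.15×10⁻⁷ T = 1.49×10⁻⁵ T.

B ≈ 14.9 μT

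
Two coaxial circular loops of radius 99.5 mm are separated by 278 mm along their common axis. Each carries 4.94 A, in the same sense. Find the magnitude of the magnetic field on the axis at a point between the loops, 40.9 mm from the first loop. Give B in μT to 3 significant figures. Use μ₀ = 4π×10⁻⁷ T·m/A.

Each loop contributes B = μ₀IR²/[2(R²+z²)^(3/2)] on the axis, with z measured from that loop.
Loop 1 (z = 0.0409 m): B₁ = 2.47×10⁻⁵ T. Loop 2 (z = 0.2371 m): B₂ = 1.81×10⁻⁶ T.
The fields add: B = B₁ + B₂ = 2.65×10⁻⁵ T.

B ≈ 26.5 μT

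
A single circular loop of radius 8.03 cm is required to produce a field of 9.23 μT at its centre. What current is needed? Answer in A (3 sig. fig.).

I ≈ 1.18 A

At the centre of a circular loop B = μ₀I/(2R), so I = 2RB/μ₀.
With R = 0.0803 m, I = 2 × 0.0803 × 9.23×10⁻⁶ / (4π×10⁻⁷) = 1.18 A.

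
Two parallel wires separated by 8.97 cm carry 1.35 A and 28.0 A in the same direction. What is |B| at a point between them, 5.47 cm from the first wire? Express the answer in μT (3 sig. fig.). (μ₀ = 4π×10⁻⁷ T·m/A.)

B ≈ 155 μT

Each long wire gives B = μ₀I/(2πd). Distances are d₁ = 0.0547 m and d₂ = 0.035 m.
B₁ = 4.94×10⁻⁶ T, B₂ = 1.60×10⁻⁴ T.
Between parallel currents the two contributions point in opposite directions, so they subtract. B = |B₁ − B₂| = |4.94×10⁻⁶ − 1.60×10⁻⁴| = 1.55×10⁻⁴ T.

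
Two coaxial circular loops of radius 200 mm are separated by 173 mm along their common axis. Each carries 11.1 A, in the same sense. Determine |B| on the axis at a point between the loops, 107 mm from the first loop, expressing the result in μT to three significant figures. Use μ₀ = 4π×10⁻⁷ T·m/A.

B ≈ 53.8 μT

Each loop contributes B = μ₀IR²/[2(R²+z²)^(3/2)] on the axis, with z measured from that loop.
Loop 1 (z = 0.107 m): B₁ = 2.39×10⁻⁵ T. Loop 2 (z = 0.066 m): B₂ = 2.99×10⁻⁵ T.
The fields add: B = B₁ + B₂ = 5.38×10⁻⁵ T.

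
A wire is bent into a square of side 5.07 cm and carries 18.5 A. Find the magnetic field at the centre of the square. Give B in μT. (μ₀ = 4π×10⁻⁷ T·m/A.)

B ≈ 413 μT

Each side is a finite straight segment at perpendicular distance d = a/(2 tan(π/4)) = 0.02535 m from the centre, with end-angles ±π/4.
One side contributes B₁ = (μ₀I/4πd)·2 sin(π/4) = 1.03×10⁻⁴ T.
All 4 sides add in the same direction: B = 4 × 1.03×10⁻⁴ = 4.13×10⁻⁴ T.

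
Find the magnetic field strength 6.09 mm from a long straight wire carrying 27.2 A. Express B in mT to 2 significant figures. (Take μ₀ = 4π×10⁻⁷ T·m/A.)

For an infinitely long straight wire, B = μ₀I/(2πd).
B = (4π×10⁻⁷ × 27.2) / (2π × 0.00609) = 8.93×10⁻⁴ T.

B ≈ 0.89 mT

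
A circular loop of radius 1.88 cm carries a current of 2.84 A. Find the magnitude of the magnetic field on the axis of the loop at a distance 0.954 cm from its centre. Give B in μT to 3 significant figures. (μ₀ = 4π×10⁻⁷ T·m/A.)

B ≈ 67.3 μT

On the axis of a circular loop, B = μ₀IR² / [2(R²+z²)^(3/2)].
R² + z² = (0.0188)² + (0.00954)² = 0.0004445 m², and (R²+z²)^(3/2) = 9.37×10⁻⁶ m³.
B = (4π×10⁻⁷ × 2.84 × 0.0003534) / (2 × 9.37×10⁻⁶) = 6.73×10⁻⁵ T.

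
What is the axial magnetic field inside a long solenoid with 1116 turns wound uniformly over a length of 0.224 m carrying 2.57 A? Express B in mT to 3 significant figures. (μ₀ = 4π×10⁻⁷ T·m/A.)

Inside a long solenoid, B = μ₀nI with n = 4982 turns/m.
B = 4π×10⁻⁷ × 4982 × 2.57 = 1.61×10⁻² T.

B ≈ 16.1 mT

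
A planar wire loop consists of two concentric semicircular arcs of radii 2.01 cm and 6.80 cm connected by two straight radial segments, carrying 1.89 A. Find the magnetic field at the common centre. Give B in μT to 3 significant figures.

The radial connectors point toward the centre, so dl × r̂ = 0 and they contribute nothing.
Each semicircle gives μ₀I/(4R): inner arc 2.95×10⁻⁵ T, outer arc 8.73×10⁻⁶ T.
The two arcs carry current in opposite angular senses, so their fields oppose: B = |2.95×10⁻⁵ − 8.73×10⁻⁶| = 2.08×10⁻⁵ T.

B ≈ 20.8 μT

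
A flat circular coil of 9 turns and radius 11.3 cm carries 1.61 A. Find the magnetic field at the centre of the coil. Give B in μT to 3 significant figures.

B ≈ 80.6 μT

For an N-turn flat coil, B = Nμ₀I/(2R) with R = 0.113 m.
B = 9 × 8.95×10⁻⁶ T = 8.06×10⁻⁵ T.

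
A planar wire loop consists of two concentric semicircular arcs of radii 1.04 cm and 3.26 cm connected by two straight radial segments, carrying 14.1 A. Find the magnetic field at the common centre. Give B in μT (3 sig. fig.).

B ≈ 290 μT

The radial connectors point toward the centre, so dl × r̂ = 0 and they contribute nothing.
Each semicircle gives μ₀I/(4R): inner arc 4.26×10⁻⁴ T, outer arc 1.36×10⁻⁴ T.
The two arcs carry current in opposite angular senses, so their fields oppose: B = |4.26×10⁻⁴ − 1.36×10⁻⁴| = 2.90×10⁻⁴ T.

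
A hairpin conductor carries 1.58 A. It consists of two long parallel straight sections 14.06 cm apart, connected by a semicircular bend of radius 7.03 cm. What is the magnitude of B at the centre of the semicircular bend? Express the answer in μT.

B ≈ 11.6 μT

The semicircular arc contributes B_arc = μ₀I·π/(4πR) = μ₀I/(4R) = 7.06×10⁻⁶ T.
Each semi-infinite lead is at perpendicular distance R = 0.0703 m from the centre, with the perpendicular foot at its near end, so it contributes μ₀I/(4πR); both point the same way, together 4.50×10⁻⁶ T.
Arc and leads all point the same direction: B = 7.06×10⁻⁶ + 4.50×10⁻⁶ = 1.16×10⁻⁵ T.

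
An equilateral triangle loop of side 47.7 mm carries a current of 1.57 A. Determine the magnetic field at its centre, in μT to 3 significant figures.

B ≈ 59.2 μT

Each side is a finite straight segment at perpendicular distance d = a/(2 tan(π/3)) = 0.01377 m from the centre, with end-angles ±π/3.
One side contributes B₁ = (μ₀I/4πd)·2 sin(π/3) = 1.97×10⁻⁵ T.
All 3 sides add in the same direction: B = 3 × 1.97×10⁻⁵ = 5.92×10⁻⁵ T.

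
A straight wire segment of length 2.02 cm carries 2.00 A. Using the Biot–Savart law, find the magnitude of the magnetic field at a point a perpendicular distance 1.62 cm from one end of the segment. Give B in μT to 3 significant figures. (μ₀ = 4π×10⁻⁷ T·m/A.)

B ≈ 9.63 μT

For a finite straight segment, B = (μ₀I/4πd)(sinθ₁ + sinθ₂), where θ₁, θ₂ are the angles from the perpendicular to each end.
The perpendicular foot is at one end, so the two end-offsets along the wire are 0 and L = 0.0202 m.
sinθ₁ = 0/√(0²+0.0162²) = 0.0000; sinθ₂ = 0.0202/√(0.0202²+0.0162²) = 0.7801.
B = (4π×10⁻⁷ × 2.00) / (4π × 0.0162) × (0.0000 + 0.7801) = 9.63×10⁻⁶ T.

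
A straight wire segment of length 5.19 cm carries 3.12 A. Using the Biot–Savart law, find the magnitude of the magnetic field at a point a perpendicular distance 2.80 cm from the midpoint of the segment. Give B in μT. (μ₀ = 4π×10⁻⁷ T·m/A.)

B ≈ 15.1 μT

For a finite straight segment, B = (μ₀I/4πd)(sinθ₁ + sinθ₂), where θ₁, θ₂ are the angles from the perpendicular to each end.
The perpendicular from the point meets the wire at its midpoint, so each end is L/2 = 0.02595 m away along the wire.
sinθ₁ = 0.02595/√(0.02595²+0.028²) = 0.6797; sinθ₂ = 0.02595/√(0.02595²+0.028²) = 0.6797.
B = (4π×10⁻⁷ × 3.12) / (4π × 0.028) × (0.6797 + 0.6797) = 1.51×10⁻⁵ T.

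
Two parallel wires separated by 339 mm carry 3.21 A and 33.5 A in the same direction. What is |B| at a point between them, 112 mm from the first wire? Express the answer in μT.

Each long wire gives B = μ₀I/(2πd). Distances are d₁ = 0.112 m and d₂ = 0.227 m.
B₁ = 5.73×10⁻⁶ T, B₂ = 2.95×10⁻⁵ T.
Between parallel currents the two contributions point in opposite directions, so they subtract. B = |B₁ − B₂| = |5.73×10⁻⁶ − 2.95×10⁻⁵| = 2.38×10⁻⁵ T.

B ≈ 23.8 μT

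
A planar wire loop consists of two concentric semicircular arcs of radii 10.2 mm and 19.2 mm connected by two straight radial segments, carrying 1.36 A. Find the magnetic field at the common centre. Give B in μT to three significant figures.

B ≈ 19.6 μT

The radial connectors point toward the centre, so dl × r̂ = 0 and they contribute nothing.
Each semicircle gives μ₀I/(4R): inner arc 4.19×10⁻⁵ T, outer arc 2.23×10⁻⁵ T.
The two arcs carry current in opposite angular senses, so their fields oppose: B = |4.19×10⁻⁵ − 2.23×10⁻⁵| = 1.96×10⁻⁵ T.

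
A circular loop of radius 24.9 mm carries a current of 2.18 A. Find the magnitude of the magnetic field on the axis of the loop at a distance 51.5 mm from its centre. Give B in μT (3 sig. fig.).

On the axis of a circular loop, B = μ₀IR² / [2(R²+z²)^(3/2)].
R² + z² = (0.0249)² + (0.0515)² = 0.003272 m², and (R²+z²)^(3/2) = 1.87×10⁻⁴ m³.
B = (4π×10⁻⁷ × 2.18 × 0.00062) / (2 × 1.87×10⁻⁴) = 4.54×10⁻⁶ T.

B ≈ 4.54 μT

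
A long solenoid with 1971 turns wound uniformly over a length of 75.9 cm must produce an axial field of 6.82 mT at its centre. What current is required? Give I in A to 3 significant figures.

Inside a long solenoid B = μ₀nI with n = 2597 m⁻¹, so I = B/(μ₀n).
I = 6.82×10⁻³ / (4π×10⁻⁷ × 2597) = 2.09 A.

I ≈ 2.09 A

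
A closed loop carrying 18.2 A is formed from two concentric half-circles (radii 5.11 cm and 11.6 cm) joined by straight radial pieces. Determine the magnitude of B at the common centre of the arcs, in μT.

The radial connectors point toward the centre, so dl × r̂ = 0 and they contribute nothing.
Each semicircle gives μ₀I/(4R): inner arc 1.12×10⁻⁴ T, outer arc 4.93×10⁻⁵ T.
The two arcs carry current in opposite angular senses, so their fields oppose: B = |1.12×10⁻⁴ − 4.93×10⁻⁵| = 6.26×10⁻⁵ T.

B ≈ 62.6 μT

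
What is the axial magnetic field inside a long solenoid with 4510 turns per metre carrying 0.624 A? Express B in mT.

Inside a long solenoid, B = μ₀nI with n = 4510 turns/m.
B = 4π×10⁻⁷ × 4510 × 0.624 = 3.54×10⁻³ T.

B ≈ 3.54 mT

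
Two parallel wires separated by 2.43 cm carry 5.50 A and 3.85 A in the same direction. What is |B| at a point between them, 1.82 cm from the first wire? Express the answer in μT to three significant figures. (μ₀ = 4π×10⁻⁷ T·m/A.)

Each long wire gives B = μ₀I/(2πd). Distances are d₁ = 0.0182 m and d₂ = 0.0061 m.
B₁ = 6.04×10⁻⁵ T, B₂ = 1.26×10⁻⁴ T.
Between parallel currents the two contributions point in opposite directions, so they subtract. B = |B₁ − B₂| = |6.04×10⁻⁵ − 1.26×10⁻⁴| = 6.58×10⁻⁵ T.

B ≈ 65.8 μT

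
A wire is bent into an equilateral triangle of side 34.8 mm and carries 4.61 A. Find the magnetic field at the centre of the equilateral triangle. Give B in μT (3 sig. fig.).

Each side is a finite straight segment at perpendicular distance d = a/(2 tan(π/3)) = 0.01005 m from the centre, with end-angles ±π/3.
One side contributes B₁ = (μ₀I/4πd)·2 sin(π/3) = 7.95×10⁻⁵ T.
All 3 sides add in the same direction: B = 3 × 7.95×10⁻⁵ = 2.38×10⁻⁴ T.

B ≈ 238 μT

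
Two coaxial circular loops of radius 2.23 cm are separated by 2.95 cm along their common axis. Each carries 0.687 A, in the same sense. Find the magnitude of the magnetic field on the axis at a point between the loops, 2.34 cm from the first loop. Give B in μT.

B ≈ 23.7 μT

Each loop contributes B = μ₀IR²/[2(R²+z²)^(3/2)] on the axis, with z measured from that loop.
Loop 1 (z = 0.0234 m): B₁ = 6.36×10⁻⁶ T. Loop 2 (z = 0.0061 m): B₂ = 1.74×10⁻⁵ T.
The fields add: B = B₁ + B₂ = 2.37×10⁻⁵ T.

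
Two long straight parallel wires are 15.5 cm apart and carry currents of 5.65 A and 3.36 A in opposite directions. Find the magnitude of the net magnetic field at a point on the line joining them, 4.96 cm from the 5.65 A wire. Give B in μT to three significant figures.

B ≈ 29.2 μT

Each long wire gives B = μ₀I/(2πd). Distances are d₁ = 0.0496 m and d₂ = 0.1054 m.
B₁ = 2.28×10⁻⁵ T, B₂ = 6.38×10⁻⁶ T.
Between antiparallel currents both contributions point the same way, so they add. B = B₁ + B₂ = 2.28×10⁻⁵ + 6.38×10⁻⁶ = 2.92×10⁻⁵ T.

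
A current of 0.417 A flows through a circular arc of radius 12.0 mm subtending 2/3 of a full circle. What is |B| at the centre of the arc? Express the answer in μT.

The Biot–Savart field of a circular arc at its centre is B = μ₀Iφ/(4πR), with φ = 4.189 rad.
B = (4π×10⁻⁷ × 0.417 × 4.189) / (4π × 0.012) = 1.46×10⁻⁵ T.

B ≈ 14.6 μT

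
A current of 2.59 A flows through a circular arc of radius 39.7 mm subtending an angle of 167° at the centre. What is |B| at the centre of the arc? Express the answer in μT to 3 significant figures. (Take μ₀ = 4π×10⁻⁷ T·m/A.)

B ≈ 19.0 μT

The Biot–Savart field of a circular arc at its centre is B = μ₀Iφ/(4πR), with φ = 2.915 rad.
B = (4π×10⁻⁷ × 2.59 × 2.915) / (4π × 0.0397) = 1.90×10⁻⁵ T.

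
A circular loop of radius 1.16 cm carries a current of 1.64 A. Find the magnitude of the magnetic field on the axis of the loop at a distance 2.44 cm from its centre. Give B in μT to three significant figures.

On the axis of a circular loop, B = μ₀IR² / [2(R²+z²)^(3/2)].
R² + z² = (0.0116)² + (0.0244)² = 0.0007299 m², and (R²+z²)^(3/2) = 1.97×10⁻⁵ m³.
B = (4π×10⁻⁷ × 1.64 × 0.0001346) / (2 × 1.97×10⁻⁵) = 7.03×10⁻⁶ T.

B ≈ 7.03 μT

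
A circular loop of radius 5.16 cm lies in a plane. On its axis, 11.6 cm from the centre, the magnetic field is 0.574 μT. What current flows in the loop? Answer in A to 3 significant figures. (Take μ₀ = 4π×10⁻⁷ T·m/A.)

On the axis of a loop, B = μ₀IR²/[2(R²+z²)^(3/2)], so I = 2B(R²+z²)^(3/2)/(μ₀R²).
R² + z² = 0.002663 + 0.01346 = 0.01612 m²; raised to 3/2 gives 2.05×10⁻³ m³.
I = 2 × 5.74×10⁻⁷ × 2.05×10⁻³ / (1.26×10⁻⁶ × 0.002663) = 0.702 A.

I ≈ 0.702 A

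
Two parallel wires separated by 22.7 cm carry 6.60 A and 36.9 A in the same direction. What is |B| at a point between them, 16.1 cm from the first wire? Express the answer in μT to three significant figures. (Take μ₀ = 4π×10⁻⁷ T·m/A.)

B ≈ 104 μT

Each long wire gives B = μ₀I/(2πd). Distances are d₁ = 0.161 m and d₂ = 0.066 m.
B₁ = 8.20×10⁻⁶ T, B₂ = 1.12×10⁻⁴ T.
Between parallel currents the two contributions point in opposite directions, so they subtract. B = |B₁ − B₂| = |8.20×10⁻⁶ − 1.12×10⁻⁴| = 1.04×10⁻⁴ T.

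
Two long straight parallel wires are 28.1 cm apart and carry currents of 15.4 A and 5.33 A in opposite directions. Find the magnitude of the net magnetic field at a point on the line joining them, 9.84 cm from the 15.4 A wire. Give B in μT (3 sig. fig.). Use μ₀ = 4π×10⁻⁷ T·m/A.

B ≈ 37.1 μT

Each long wire gives B = μ₀I/(2πd). Distances are d₁ = 0.0984 m and d₂ = 0.1826 m.
B₁ = 3.13×10⁻⁵ T, B₂ = 5.84×10⁻⁶ T.
Between antiparallel currents both contributions point the same way, so they add. B = B₁ + B₂ = 3.13×10⁻⁵ + 5.84×10⁻⁶ = 3.71×10⁻⁵ T.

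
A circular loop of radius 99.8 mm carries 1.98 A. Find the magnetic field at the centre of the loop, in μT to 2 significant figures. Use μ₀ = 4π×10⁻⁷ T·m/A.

At the centre of a circular loop the Biot–Savart law gives B = μ₀I/(2R).
B = (4π×10⁻⁷ × 1.98) / (2 × 0.0998) = 1.25×10⁻⁵ T.

B ≈ 12 μT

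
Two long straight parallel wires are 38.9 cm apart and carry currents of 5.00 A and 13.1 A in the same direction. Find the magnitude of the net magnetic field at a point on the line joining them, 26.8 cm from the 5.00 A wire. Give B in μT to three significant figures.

B ≈ 17.9 μT

Each long wire gives B = μ₀I/(2πd). Distances are d₁ = 0.268 m and d₂ = 0.121 m.
B₁ = 3.73×10⁻⁶ T, B₂ = 2.17×10⁻⁵ T.
Between parallel currents the two contributions point in opposite directions, so they subtract. B = |B₁ − B₂| = |3.73×10⁻⁶ − 2.17×10⁻⁵| = 1.79×10⁻⁵ T.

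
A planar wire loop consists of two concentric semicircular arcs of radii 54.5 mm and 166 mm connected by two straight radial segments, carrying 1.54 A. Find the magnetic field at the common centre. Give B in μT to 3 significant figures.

The radial connectors point toward the centre, so dl × r̂ = 0 and they contribute nothing.
Each semicircle gives μ₀I/(4R): inner arc 8.88×10⁻⁶ T, outer arc 2.91×10⁻⁶ T.
The two arcs carry current in opposite angular senses, so their fields oppose: B = |8.88×10⁻⁶ − 2.91×10⁻⁶| = 5.96×10⁻⁶ T.

B ≈ 5.96 μT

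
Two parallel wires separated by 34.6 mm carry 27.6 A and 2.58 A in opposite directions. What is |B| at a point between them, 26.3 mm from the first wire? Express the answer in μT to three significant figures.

Each long wire gives B = μ₀I/(2πd). Distances are d₁ = 0.0263 m and d₂ = 0.0083 m.
B₁ = 2.10×10⁻⁴ T, B₂ = 6.22×10⁻⁵ T.
Between antiparallel currents both contributions point the same way, so they add. B = B₁ + B₂ = 2.10×10⁻⁴ + 6.22×10⁻⁵ = 2.72×10⁻⁴ T.

B ≈ 272 μT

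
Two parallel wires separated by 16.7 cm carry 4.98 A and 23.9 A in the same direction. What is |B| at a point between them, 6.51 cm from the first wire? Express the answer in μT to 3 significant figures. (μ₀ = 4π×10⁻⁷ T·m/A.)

Each long wire gives B = μ₀I/(2πd). Distances are d₁ = 0.0651 m and d₂ = 0.1019 m.
B₁ = 1.53×10⁻⁵ T, B₂ = 4.69×10⁻⁵ T.
Between parallel currents the two contributions point in opposite directions, so they subtract. B = |B₁ − B₂| = |1.53×10⁻⁵ − 4.69×10⁻⁵| = 3.16×10⁻⁵ T.

B ≈ 31.6 μT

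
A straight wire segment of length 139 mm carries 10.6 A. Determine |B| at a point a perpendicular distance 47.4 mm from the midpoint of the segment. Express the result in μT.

For a finite straight segment, B = (μ₀I/4πd)(sinθ₁ + sinθ₂), where θ₁, θ₂ are the angles from the perpendicular to each end.
The perpendicular from the point meets the wire at its midpoint, so each end is L/2 = 0.0695 m away along the wire.
sinθ₁ = 0.0695/√(0.0695²+0.0474²) = 0.8262; sinθ₂ = 0.0695/√(0.0695²+0.0474²) = 0.8262.
B = (4π×10⁻⁷ × 10.6) / (4π × 0.0474) × (0.8262 + 0.8262) = 3.70×10⁻⁵ T.

B ≈ 37.0 μT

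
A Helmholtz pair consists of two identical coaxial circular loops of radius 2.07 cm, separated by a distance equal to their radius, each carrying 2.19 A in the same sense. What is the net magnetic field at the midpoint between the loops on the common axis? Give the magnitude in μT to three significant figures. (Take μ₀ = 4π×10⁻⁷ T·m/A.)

B ≈ 95.1 μT

Each loop contributes B = μ₀IR²/[2(R²+z²)^(3/2)] on the axis, with z measured from that loop.
Loop 1 (z = 0.01035 m): B₁ = 4.76×10⁻⁵ T. Loop 2 (z = 0.01035 m): B₂ = 4.76×10⁻⁵ T.
The fields add: B = B₁ + B₂ = 9.51×10⁻⁵ T.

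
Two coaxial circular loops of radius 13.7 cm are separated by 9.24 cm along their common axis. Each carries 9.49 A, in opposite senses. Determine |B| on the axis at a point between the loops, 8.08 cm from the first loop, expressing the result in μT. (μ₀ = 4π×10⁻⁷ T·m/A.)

B ≈ 15.2 μT

Each loop contributes B = μ₀IR²/[2(R²+z²)^(3/2)] on the axis, with z measured from that loop.
Loop 1 (z = 0.0808 m): B₁ = 2.78×10⁻⁵ T. Loop 2 (z = 0.0116 m): B₂ = 4.31×10⁻⁵ T.
The fields oppose: B = |B₁ − B₂| = 1.52×10⁻⁵ T.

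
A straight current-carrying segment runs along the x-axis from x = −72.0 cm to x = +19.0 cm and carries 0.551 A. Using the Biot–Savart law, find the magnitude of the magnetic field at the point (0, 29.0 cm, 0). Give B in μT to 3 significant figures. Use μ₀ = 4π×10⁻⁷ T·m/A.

For a finite straight segment, B = (μ₀I/4πd)(sinθ₁ + sinθ₂), where θ₁, θ₂ are the angles from the perpendicular to each end.
The perpendicular distance is d = 0.29 m; the end-offsets along the wire are a = 0.72 m and b = 0.19 m.
sinθ₁ = 0.72/√(0.72²+0.29²) = 0.9276; sinθ₂ = 0.19/√(0.19²+0.29²) = 0.5480.
B = (4π×10⁻⁷ × 0.551) / (4π × 0.29) × (0.9276 + 0.5480) = 2.80×10⁻⁷ T.

B ≈ 0.280 μT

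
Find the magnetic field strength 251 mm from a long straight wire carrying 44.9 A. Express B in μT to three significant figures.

For an infinitely long straight wire, B = μ₀I/(2πd).
B = (4π×10⁻⁷ × 44.9) / (2π × 0.251) = 3.58×10⁻⁵ T.

B ≈ 35.8 μT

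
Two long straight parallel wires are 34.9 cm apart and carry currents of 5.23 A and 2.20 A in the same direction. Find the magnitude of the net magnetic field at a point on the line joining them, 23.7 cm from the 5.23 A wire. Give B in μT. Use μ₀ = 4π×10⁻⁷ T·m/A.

B ≈ 0.485 μT

Each long wire gives B = μ₀I/(2πd). Distances are d₁ = 0.237 m and d₂ = 0.112 m.
B₁ = 4.41×10⁻⁶ T, B₂ = 3.93×10⁻⁶ T.
Between parallel currents the two contributions point in opposite directions, so they subtract. B = |B₁ − B₂| = |4.41×10⁻⁶ − 3.93×10⁻⁶| = 4.85×10⁻⁷ T.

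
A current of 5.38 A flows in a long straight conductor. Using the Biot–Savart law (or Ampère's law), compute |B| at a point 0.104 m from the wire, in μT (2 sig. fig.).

B ≈ 10 μT

For an infinitely long straight wire, B = μ₀I/(2πd).
B = (4π×10⁻⁷ × 5.38) / (2π × 0.104) = 1.03×10⁻⁵ T.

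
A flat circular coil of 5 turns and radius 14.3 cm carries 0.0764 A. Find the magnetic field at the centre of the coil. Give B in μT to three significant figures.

For an N-turn flat coil, B = Nμ₀I/(2R) with R = 0.143 m.
B = 5 × 3.36×10⁻⁷ T = 1.68×10⁻⁶ T.

B ≈ 1.68 μT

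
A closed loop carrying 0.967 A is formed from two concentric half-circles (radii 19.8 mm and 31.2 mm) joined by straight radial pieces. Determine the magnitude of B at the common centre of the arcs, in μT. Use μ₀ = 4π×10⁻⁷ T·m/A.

B ≈ 5.61 μT

The radial connectors point toward the centre, so dl × r̂ = 0 and they contribute nothing.
Each semicircle gives μ₀I/(4R): inner arc 1.53×10⁻⁵ T, outer arc 9.74×10⁻⁶ T.
The two arcs carry current in opposite angular senses, so their fields oppose: B = |1.53×10⁻⁵ − 9.74×10⁻⁶| = 5.61×10⁻⁶ T.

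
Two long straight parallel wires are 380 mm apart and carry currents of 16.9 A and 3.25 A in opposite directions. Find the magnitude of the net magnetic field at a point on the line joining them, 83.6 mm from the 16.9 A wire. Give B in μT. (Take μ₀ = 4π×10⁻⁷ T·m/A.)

B ≈ 42.6 μT

Each long wire gives B = μ₀I/(2πd). Distances are d₁ = 0.0836 m and d₂ = 0.2964 m.
B₁ = 4.04×10⁻⁵ T, B₂ = 2.19×10⁻⁶ T.
Between antiparallel currents both contributions point the same way, so they add. B = B₁ + B₂ = 4.04×10⁻⁵ + 2.19×10⁻⁶ = 4.26×10⁻⁵ T.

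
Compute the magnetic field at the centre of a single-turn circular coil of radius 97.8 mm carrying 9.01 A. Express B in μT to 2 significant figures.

At the centre of a circular loop the Biot–Savart law gives B = μ₀I/(2R).
B = (4π×10⁻⁷ × 9.01) / (2 × 0.0978) = 5.79×10⁻⁵ T.

B ≈ 58 μT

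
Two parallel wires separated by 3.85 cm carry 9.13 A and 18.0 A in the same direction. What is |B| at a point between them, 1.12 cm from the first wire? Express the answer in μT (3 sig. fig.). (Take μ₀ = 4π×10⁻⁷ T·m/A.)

B ≈ 31.2 μT

Each long wire gives B = μ₀I/(2πd). Distances are d₁ = 0.0112 m and d₂ = 0.0273 m.
B₁ = 1.63×10⁻⁴ T, B₂ = 1.32×10⁻⁴ T.
Between parallel currents the two contributions point in opposite directions, so they subtract. B = |B₁ − B₂| = |1.63×10⁻⁴ − 1.32×10⁻⁴| = 3.12×10⁻⁵ T.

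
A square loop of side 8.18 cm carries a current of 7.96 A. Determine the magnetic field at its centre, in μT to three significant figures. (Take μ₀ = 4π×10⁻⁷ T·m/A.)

B ≈ 110 μT

Each side is a finite straight segment at perpendicular distance d = a/(2 tan(π/4)) = 0.0409 m from the centre, with end-angles ±π/4.
One side contributes B₁ = (μ₀I/4πd)·2 sin(π/4) = 2.75×10⁻⁵ T.
All 4 sides add in the same direction: B = 4 × 2.75×10⁻⁵ = 1.10×10⁻⁴ T.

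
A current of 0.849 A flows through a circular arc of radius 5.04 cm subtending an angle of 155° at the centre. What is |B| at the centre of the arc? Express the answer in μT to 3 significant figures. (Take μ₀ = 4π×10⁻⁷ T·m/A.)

The Biot–Savart field of a circular arc at its centre is B = μ₀Iφ/(4πR), with φ = 2.705 rad.
B = (4π×10⁻⁷ × 0.849 × 2.705) / (4π × 0.0504) = 4.56×10⁻⁶ T.

B ≈ 4.56 μT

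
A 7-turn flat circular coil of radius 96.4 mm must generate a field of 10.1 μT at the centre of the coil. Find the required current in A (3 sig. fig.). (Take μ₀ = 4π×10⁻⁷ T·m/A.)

For an N-turn coil, B = Nμ₀I/(2R) with R = 0.0964 m, so I = 2RB/(Nμ₀) = 2 × 0.0964 × 1.01×10⁻⁵ / (7 × 4π×10⁻⁷) = 0.221 A.

I ≈ 0.221 A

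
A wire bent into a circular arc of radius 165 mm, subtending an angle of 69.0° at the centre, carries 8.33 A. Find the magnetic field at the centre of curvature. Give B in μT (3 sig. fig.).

The Biot–Savart field of a circular arc at its centre is B = μ₀Iφ/(4πR), with φ = 1.204 rad.
B = (4π×10⁻⁷ × 8.33 × 1.204) / (4π × 0.165) = 6.08×10⁻⁶ T.

B ≈ 6.08 μT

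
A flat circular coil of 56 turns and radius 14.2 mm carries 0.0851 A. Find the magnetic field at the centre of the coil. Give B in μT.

B ≈ 211 μT

For an N-turn flat coil, B = Nμ₀I/(2R) with R = 0.0142 m.
B = 56 × 3.77×10⁻⁶ T = 2.11×10⁻⁴ T.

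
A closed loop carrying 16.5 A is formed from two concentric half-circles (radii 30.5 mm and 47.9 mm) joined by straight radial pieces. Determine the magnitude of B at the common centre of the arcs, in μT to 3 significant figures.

B ≈ 61.7 μT

The radial connectors point toward the centre, so dl × r̂ = 0 and they contribute nothing.
Each semicircle gives μ₀I/(4R): inner arc 1.70×10⁻⁴ T, outer arc 1.08×10⁻⁴ T.
The two arcs carry current in opposite angular senses, so their fields oppose: B = |1.70×10⁻⁴ − 1.08×10⁻⁴| = 6.17×10⁻⁵ T.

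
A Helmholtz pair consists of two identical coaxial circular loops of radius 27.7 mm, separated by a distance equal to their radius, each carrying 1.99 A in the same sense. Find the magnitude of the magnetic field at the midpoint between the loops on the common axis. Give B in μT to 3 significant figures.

Each loop contributes B = μ₀IR²/[2(R²+z²)^(3/2)] on the axis, with z measured from that loop.
Loop 1 (z = 0.01385 m): B₁ = 3.23×10⁻⁵ T. Loop 2 (z = 0.01385 m): B₂ = 3.23×10⁻⁵ T.
The fields add: B = B₁ + B₂ = 6.46×10⁻⁵ T.

B ≈ 64.6 μT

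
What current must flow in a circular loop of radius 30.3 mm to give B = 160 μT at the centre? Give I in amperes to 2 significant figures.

At the centre of a circular loop B = μ₀I/(2R), so I = 2RB/μ₀.
With R = 0.0303 m, I = 2 × 0.0303 × 1.60×10⁻⁴ / (4π×10⁻⁷) = 7.72 A.

I ≈ 7.7 A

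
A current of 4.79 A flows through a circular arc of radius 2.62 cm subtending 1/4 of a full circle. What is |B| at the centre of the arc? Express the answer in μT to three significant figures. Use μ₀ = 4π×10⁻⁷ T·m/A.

The Biot–Savart field of a circular arc at its centre is B = μ₀Iφ/(4πR), with φ = 1.571 rad.
B = (4π×10⁻⁷ × 4.79 × 1.571) / (4π × 0.0262) = 2.87×10⁻⁵ T.

B ≈ 28.7 μT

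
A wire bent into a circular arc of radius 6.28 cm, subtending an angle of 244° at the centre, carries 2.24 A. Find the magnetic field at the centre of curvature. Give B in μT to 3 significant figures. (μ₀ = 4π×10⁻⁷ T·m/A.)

The Biot–Savart field of a circular arc at its centre is B = μ₀Iφ/(4πR), with φ = 4.259 rad.
B = (4π×10⁻⁷ × 2.24 × 4.259) / (4π × 0.0628) = 1.52×10⁻⁵ T.

B ≈ 15.2 μT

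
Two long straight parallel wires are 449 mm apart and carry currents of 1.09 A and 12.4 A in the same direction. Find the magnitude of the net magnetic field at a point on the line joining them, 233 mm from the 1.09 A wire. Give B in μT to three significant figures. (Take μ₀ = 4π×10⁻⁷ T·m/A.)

Each long wire gives B = μ₀I/(2πd). Distances are d₁ = 0.233 m and d₂ = 0.216 m.
B₁ = 9.36×10⁻⁷ T, B₂ = 1.15×10⁻⁵ T.
Between parallel currents the two contributions point in opposite directions, so they subtract. B = |B₁ − B₂| = |9.36×10⁻⁷ − 1.15×10⁻⁵| = 1.05×10⁻⁵ T.

B ≈ 10.5 μT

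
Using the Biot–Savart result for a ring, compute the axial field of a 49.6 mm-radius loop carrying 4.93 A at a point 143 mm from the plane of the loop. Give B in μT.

On the axis of a circular loop, B = μ₀IR² / [2(R²+z²)^(3/2)].
R² + z² = (0.0496)² + (0.143)² = 0.02291 m², and (R²+z²)^(3/2) = 3.47×10⁻³ m³.
B = (4π×10⁻⁷ × 4.93 × 0.00246) / (2 × 3.47×10⁻³) = 2.20×10⁻⁶ T.

B ≈ 2.20 μT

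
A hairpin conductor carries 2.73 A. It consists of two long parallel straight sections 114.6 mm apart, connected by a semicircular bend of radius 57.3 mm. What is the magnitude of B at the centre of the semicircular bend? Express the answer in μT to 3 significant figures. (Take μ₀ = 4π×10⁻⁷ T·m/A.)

B ≈ 24.5 μT

The semicircular arc contributes B_arc = μ₀I·π/(4πR) = μ₀I/(4R) = 1.50×10⁻⁵ T.
Each semi-infinite lead is at perpendicular distance R = 0.0573 m from the centre, with the perpendicular foot at its near end, so it contributes μ₀I/(4πR); both point the same way, together 9.53×10⁻⁶ T.
Arc and leads all point the same direction: B = 1.50×10⁻⁵ + 9.53×10⁻⁶ = 2.45×10⁻⁵ T.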